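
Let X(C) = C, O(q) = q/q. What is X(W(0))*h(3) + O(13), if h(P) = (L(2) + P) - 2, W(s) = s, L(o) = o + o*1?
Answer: 1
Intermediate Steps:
L(o) = 2*o (L(o) = o + o = 2*o)
O(q) = 1
h(P) = 2 + P (h(P) = (2*2 + P) - 2 = (4 + P) - 2 = 2 + P)
X(W(0))*h(3) + O(13) = 0*(2 + 3) + 1 = 0*5 + 1 = 0 + 1 = 1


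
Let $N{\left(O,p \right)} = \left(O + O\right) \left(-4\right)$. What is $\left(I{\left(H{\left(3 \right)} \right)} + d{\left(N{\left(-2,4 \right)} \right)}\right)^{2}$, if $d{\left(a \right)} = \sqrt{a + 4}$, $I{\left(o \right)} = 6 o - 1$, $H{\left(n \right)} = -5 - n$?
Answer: $2421 - 196 \sqrt{5} \approx 1982.7$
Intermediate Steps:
$I{\left(o \right)} = -1 + 6 o$
$N{\left(O,p \right)} = - 8 O$ ($N{\left(O,p \right)} = 2 O \left(-4\right) = - 8 O$)
$d{\left(a \right)} = \sqrt{4 + a}$
$\left(I{\left(H{\left(3 \right)} \right)} + d{\left(N{\left(-2,4 \right)} \right)}\right)^{2} = \left(\left(-1 + 6 \left(-5 - 3\right)\right) + \sqrt{4 - -16}\right)^{2} = \left(\left(-1 + 6 \left(-5 - 3\right)\right) + \sqrt{4 + 16}\right)^{2} = \left(\left(-1 + 6 \left(-8\right)\right) + \sqrt{20}\right)^{2} = \left(\left(-1 - 48\right) + 2 \sqrt{5}\right)^{2} = \left(-49 + 2 \sqrt{5}\right)^{2}$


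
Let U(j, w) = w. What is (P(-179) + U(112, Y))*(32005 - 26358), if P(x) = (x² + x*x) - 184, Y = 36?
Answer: 361035298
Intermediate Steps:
P(x) = -184 + 2*x² (P(x) = (x² + x²) - 184 = 2*x² - 184 = -184 + 2*x²)
(P(-179) + U(112, Y))*(32005 - 26358) = ((-184 + 2*(-179)²) + 36)*(32005 - 26358) = ((-184 + 2*32041) + 36)*5647 = ((-184 + 64082) + 36)*5647 = (63898 + 36)*5647 = 63934*5647 = 361035298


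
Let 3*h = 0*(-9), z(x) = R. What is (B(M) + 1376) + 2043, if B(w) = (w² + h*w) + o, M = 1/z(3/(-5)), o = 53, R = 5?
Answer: 86801/25 ≈ 3472.0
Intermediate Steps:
z(x) = 5
M = ⅕ (M = 1/5 = ⅕ ≈ 0.20000)
h = 0 (h = (0*(-9))/3 = (⅓)*0 = 0)
B(w) = 53 + w² (B(w) = (w² + 0*w) + 53 = (w² + 0) + 53 = w² + 53 = 53 + w²)
(B(M) + 1376) + 2043 = ((53 + (⅕)²) + 1376) + 2043 = ((53 + 1/25) + 1376) + 2043 = (1326/25 + 1376) + 2043 = 35726/25 + 2043 = 86801/25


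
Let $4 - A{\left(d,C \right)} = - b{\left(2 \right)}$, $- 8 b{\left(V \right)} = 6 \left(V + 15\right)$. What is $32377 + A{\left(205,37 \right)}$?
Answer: $\frac{129473}{4} \approx 32368.0$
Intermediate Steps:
$b{\left(V \right)} = - \frac{45}{4} - \frac{3 V}{4}$ ($b{\left(V \right)} = - \frac{6 \left(V + 15\right)}{8} = - \frac{6 \left(15 + V\right)}{8} = - \frac{90 + 6 V}{8} = - \frac{45}{4} - \frac{3 V}{4}$)
$A{\left(d,C \right)} = - \frac{35}{4}$ ($A{\left(d,C \right)} = 4 - - (- \frac{45}{4} - \frac{3}{2}) = 4 - \left(-1\right) \left(- \frac{51}{4}\right) = 4 - \frac{51}{4} = - \frac{35}{4}$)
$32377 + A{\left(205,37 \right)} = 32377 - \frac{35}{4} = \frac{129473}{4}$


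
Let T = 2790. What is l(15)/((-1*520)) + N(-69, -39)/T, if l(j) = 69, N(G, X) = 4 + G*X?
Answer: 120889/145080 ≈ 0.83326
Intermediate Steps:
l(15)/((-1*520)) + N(-69, -39)/T = 69/((-1*520)) + (4 - 69*(-39))/2790 = 69/(-520) + (4 + 2691)*(1/2790) = 69*(-1/520) + 2695*(1/2790) = -69/520 + 539/558 = 120889/145080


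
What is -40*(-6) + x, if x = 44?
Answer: 284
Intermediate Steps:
-40*(-6) + x = -40*(-6) + 44 = 240 + 44 = 284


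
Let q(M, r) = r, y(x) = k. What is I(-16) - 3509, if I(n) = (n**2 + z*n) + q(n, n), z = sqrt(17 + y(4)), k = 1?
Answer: -3269 - 48*sqrt(2) ≈ -3336.9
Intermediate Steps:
y(x) = 1
z = 3*sqrt(2) (z = sqrt(17 + 1) = sqrt(18) = 3*sqrt(2) ≈ 4.2426)
I(n) = n + n**2 + 3*n*sqrt(2) (I(n) = (n**2 + (3*sqrt(2))*n) + n = (n**2 + 3*n*sqrt(2)) + n = n + n**2 + 3*n*sqrt(2))
I(-16) - 3509 = -16*(1 - 16 + 3*sqrt(2)) - 3509 = -16*(-15 + 3*sqrt(2)) - 3509 = (240 - 48*sqrt(2)) - 3509 = -3269 - 48*sqrt(2)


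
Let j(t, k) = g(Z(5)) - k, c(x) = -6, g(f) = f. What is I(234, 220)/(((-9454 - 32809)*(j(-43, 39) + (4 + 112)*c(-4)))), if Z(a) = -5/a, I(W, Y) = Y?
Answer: 55/7776392 ≈ 7.0727e-6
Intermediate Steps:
j(t, k) = -1 - k (j(t, k) = -5/5 - k = -5*⅕ - k = -1 - k)
I(234, 220)/(((-9454 - 32809)*(j(-43, 39) + (4 + 112)*c(-4)))) = 220/(((-9454 - 32809)*((-1 - 1*39) + (4 + 112)*(-6)))) = 220/((-42263*((-1 - 39) + 116*(-6)))) = 220/((-42263*(-40 - 696))) = 220/((-42263*(-736))) = 220/31105568 = 220*(1/31105568) = 55/7776392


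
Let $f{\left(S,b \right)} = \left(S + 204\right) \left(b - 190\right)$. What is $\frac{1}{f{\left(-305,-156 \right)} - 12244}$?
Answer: $\frac{1}{22702} \approx 4.4049 \cdot 10^{-5}$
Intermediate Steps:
$f{\left(S,b \right)} = \left(-190 + b\right) \left(204 + S\right)$ ($f{\left(S,b \right)} = \left(204 + S\right) \left(-190 + b\right) = \left(-190 + b\right) \left(204 + S\right)$)
$\frac{1}{f{\left(-305,-156 \right)} - 12244} = \frac{1}{\left(-38760 - -57950 + 204 \left(-156\right) - -47580\right) - 12244} = \frac{1}{\left(-38760 + 57950 - 31824 + 47580\right) - 12244} = \frac{1}{34946 - 12244} = \frac{1}{22702}$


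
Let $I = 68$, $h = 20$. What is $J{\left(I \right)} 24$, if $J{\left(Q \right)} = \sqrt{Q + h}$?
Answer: $48 \sqrt{22} \approx 225.14$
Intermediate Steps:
$J{\left(Q \right)} = \sqrt{20 + Q}$ ($J{\left(Q \right)} = \sqrt{Q + 20} = \sqrt{20 + Q}$)
$J{\left(I \right)} 24 = \sqrt{20 + 68} \cdot 24 = \sqrt{88} \cdot 24 = 2 \sqrt{22} \cdot 24 = 48 \sqrt{22}$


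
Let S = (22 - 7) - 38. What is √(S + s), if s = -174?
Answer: I*√197 ≈ 14.036*I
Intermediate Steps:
S = -23 (S = 15 - 38 = -23)
√(S + s) = √(-23 - 174) = √(-197) = I*√197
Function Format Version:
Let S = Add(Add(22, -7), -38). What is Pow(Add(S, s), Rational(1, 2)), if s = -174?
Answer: Mul(I, Pow(197, Rational(1, 2))) ≈ Mul(14.036, I)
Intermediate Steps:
S = -23 (S = Add(15, -38) = -23)
Pow(Add(S, s), Rational(1, 2)) = Pow(Add(-23, -174), Rational(1, 2)) = Pow(-197, Rational(1, 2)) = Mul(I, Pow(197, Rational(1, 2)))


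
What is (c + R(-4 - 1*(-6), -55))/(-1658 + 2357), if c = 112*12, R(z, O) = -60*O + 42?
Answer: 1562/233 ≈ 6.7039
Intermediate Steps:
R(z, O) = 42 - 60*O
c = 1344
(c + R(-4 - 1*(-6), -55))/(-1658 + 2357) = (1344 + (42 - 60*(-55)))/(-1658 + 2357) = (1344 + (42 + 3300))/699 = (1344 + 3342)*(1/699) = 4686*(1/699) = 1562/233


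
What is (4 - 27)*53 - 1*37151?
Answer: -38370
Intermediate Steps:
(4 - 27)*53 - 1*37151 = -23*53 - 37151 = -1219 - 37151 = -38370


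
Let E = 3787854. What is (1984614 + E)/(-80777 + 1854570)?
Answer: 5772468/1773793 ≈ 3.2543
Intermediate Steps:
(1984614 + E)/(-80777 + 1854570) = (1984614 + 3787854)/(-80777 + 1854570) = 5772468/1773793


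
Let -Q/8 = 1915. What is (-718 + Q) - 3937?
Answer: -19975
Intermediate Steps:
Q = -15320 (Q = -8*1915 = -15320)
(-718 + Q) - 3937 = (-718 - 15320) - 3937 = -16038 - 3937 = -19975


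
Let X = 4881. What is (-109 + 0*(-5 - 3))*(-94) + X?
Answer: 15127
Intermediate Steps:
(-109 + 0*(-5 - 3))*(-94) + X = (-109 + 0*(-5 - 3))*(-94) + 4881 = (-109 + 0*(-8))*(-94) + 4881 = (-109 + 0)*(-94) + 4881 = -109*(-94) + 4881 = 10246 + 4881 = 15127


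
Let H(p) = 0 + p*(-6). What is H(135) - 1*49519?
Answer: -50329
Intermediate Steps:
H(p) = -6*p (H(p) = 0 - 6*p = -6*p)
H(135) - 1*49519 = -6*135 - 1*49519 = -810 - 49519 = -50329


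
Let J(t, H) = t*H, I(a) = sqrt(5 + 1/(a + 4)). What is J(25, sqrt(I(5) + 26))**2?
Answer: 16250 + 625*sqrt(46)/3 ≈ 17663.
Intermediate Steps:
I(a) = sqrt(5 + 1/(4 + a))
J(t, H) = H*t
J(25, sqrt(I(5) + 26))**2 = (sqrt(sqrt((21 + 5*5)/(4 + 5)) + 26)*25)**2 = (sqrt(sqrt((21 + 25)/9) + 26)*25)**2 = (sqrt(sqrt((1/9)*46) + 26)*25)**2 = (sqrt(sqrt(46/9) + 26)*25)**2 = (sqrt(sqrt(46)/3 + 26)*25)**2 = (sqrt(26 + sqrt(46)/3)*25)**2 = (25*sqrt(26 + sqrt(46)/3))**2 = 16250 + 625*sqrt(46)/3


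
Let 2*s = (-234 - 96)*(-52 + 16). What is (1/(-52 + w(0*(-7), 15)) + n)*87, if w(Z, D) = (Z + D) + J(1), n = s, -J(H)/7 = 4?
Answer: 33590613/65 ≈ 5.1678e+5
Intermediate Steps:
J(H) = -28 (J(H) = -7*4 = -28)
s = 5940 (s = ((-234 - 96)*(-52 + 16))/2 = (-330*(-36))/2 = (½)*11880 = 5940)
n = 5940
w(Z, D) = -28 + D + Z (w(Z, D) = (Z + D) - 28 = (D + Z) - 28 = -28 + D + Z)
(1/(-52 + w(0*(-7), 15)) + n)*87 = (1/(-52 + (-28 + 15 + 0*(-7))) + 5940)*87 = (1/(-52 + (-28 + 15 + 0)) + 5940)*87 = (1/(-52 - 13) + 5940)*87 = (1/(-65) + 5940)*87 = (-1/65 + 5940)*87 = (386099/65)*87 = 33590613/65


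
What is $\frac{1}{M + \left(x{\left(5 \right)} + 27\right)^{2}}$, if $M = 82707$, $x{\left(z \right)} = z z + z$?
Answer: $\frac{1}{85956} \approx 1.1634 \cdot 10^{-5}$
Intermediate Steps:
$x{\left(z \right)} = z + z^{2}$ ($x{\left(z \right)} = z^{2} + z = z + z^{2}$)
$\frac{1}{M + \left(x{\left(5 \right)} + 27\right)^{2}} = \frac{1}{82707 + \left(5 \left(1 + 5\right) + 27\right)^{2}} = \frac{1}{82707 + \left(5 \cdot 6 + 27\right)^{2}} = \frac{1}{82707 + \left(30 + 27\right)^{2}} = \frac{1}{82707 + 57^{2}} = \frac{1}{82707 + 3249} = \frac{1}{85956}$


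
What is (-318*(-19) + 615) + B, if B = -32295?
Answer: -25638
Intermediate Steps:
(-318*(-19) + 615) + B = (-318*(-19) + 615) - 32295 = (6042 + 615) - 32295 = 6657 - 32295 = -25638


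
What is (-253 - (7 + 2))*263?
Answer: -68906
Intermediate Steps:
(-253 - (7 + 2))*263 = (-253 - 1*9)*263 = (-253 - 9)*263 = -262*263 = -68906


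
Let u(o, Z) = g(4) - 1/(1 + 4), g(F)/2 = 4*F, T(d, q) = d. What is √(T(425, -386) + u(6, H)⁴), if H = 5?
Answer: √639394586/25 ≈ 1011.5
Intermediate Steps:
g(F) = 8*F (g(F) = 2*(4*F) = 8*F)
u(o, Z) = 159/5 (u(o, Z) = 8*4 - 1/(1 + 4) = 32 - 1/5 = 32 - 1*⅕ = 32 - ⅕ = 159/5)
√(T(425, -386) + u(6, H)⁴) = √(425 + (159/5)⁴) = √(425 + 639128961/625) = √(639394586/625) = √639394586/25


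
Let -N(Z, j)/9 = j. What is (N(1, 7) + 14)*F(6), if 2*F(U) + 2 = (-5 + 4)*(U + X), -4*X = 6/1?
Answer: 637/4 ≈ 159.25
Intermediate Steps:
N(Z, j) = -9*j
X = -3/2 (X = -3/(2*1) = -3/2 ≈ -1.5000)
F(U) = -1/4 - U/2 (F(U) = -1 + ((-5 + 4)*(U - 3/2))/2 = -1 + (-(-3/2 + U))/2 = -1 + (3/2 - U)/2 = -1 + (3/4 - U/2) = -1/4 - U/2)
(N(1, 7) + 14)*F(6) = (-9*7 + 14)*(-1/4 - 1/2*6) = (-63 + 14)*(-1/4 - 3) = -49*(-13/4) = 637/4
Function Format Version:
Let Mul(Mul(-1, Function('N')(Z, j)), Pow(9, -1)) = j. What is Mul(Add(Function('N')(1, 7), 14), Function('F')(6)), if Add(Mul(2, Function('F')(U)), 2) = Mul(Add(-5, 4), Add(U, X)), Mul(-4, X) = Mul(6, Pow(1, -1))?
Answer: Rational(637, 4) ≈ 159.25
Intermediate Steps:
Function('N')(Z, j) = Mul(-9, j)
X = Rational(-3, 2) (X = Mul(Rational(-1, 4), Mul(6, Pow(1, -1))) = Mul(Rational(-1, 4), Mul(6, 1)) = Mul(Rational(-1, 4), 6) = Rational(-3, 2) ≈ -1.5000)
Function('F')(U) = Add(Rational(-1, 4), Mul(Rational(-1, 2), U)) (Function('F')(U) = Add(-1, Mul(Rational(1, 2), Mul(Add(-5, 4), Add(U, Rational(-3, 2))))) = Add(-1, Mul(Rational(1, 2), Mul(-1, Add(Rational(-3, 2), U)))) = Add(-1, Mul(Rational(1, 2), Add(Rational(3, 2), Mul(-1, U)))) = Add(-1, Add(Rational(3, 4), Mul(Rational(-1, 2), U))) = Add(Rational(-1, 4), Mul(Rational(-1, 2), U)))
Mul(Add(Function('N')(1, 7), 14), Function('F')(6)) = Mul(Add(Mul(-9, 7), 14), Add(Rational(-1, 4), Mul(Rational(-1, 2), 6))) = Mul(Add(-63, 14), Add(Rational(-1, 4), -3)) = Mul(-49, Rational(-13, 4)) = Rational(637, 4)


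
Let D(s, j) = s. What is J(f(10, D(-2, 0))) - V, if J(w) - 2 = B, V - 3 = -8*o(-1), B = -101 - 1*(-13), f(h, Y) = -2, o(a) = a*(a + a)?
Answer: -73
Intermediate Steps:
o(a) = 2*a**2 (o(a) = a*(2*a) = 2*a**2)
B = -88 (B = -101 + 13 = -88)
V = -13 (V = 3 - 16*(-1)**2 = 3 - 16 = -13)
J(w) = -86 (J(w) = 2 - 88 = -86)
J(f(10, D(-2, 0))) - V = -86 - 1*(-13) = -86 + 13 = -73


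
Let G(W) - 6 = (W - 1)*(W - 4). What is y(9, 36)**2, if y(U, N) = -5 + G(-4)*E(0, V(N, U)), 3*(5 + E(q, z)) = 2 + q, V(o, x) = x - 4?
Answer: 375769/9 ≈ 41752.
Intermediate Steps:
V(o, x) = -4 + x
E(q, z) = -13/3 + q/3 (E(q, z) = -5 + (2 + q)/3 = -5 + (2/3 + q/3) = -13/3 + q/3)
G(W) = 6 + (-1 + W)*(-4 + W) (G(W) = 6 + (W - 1)*(W - 4) = 6 + (-1 + W)*(-4 + W))
y(U, N) = -613/3 (y(U, N) = -5 + (10 + (-4)**2 - 5*(-4))*(-13/3 + (1/3)*0) = -5 + (10 + 16 + 20)*(-13/3 + 0) = -5 + 46*(-13/3) = -5 - 598/3 = -613/3)
y(9, 36)**2 = (-613/3)**2 = 375769/9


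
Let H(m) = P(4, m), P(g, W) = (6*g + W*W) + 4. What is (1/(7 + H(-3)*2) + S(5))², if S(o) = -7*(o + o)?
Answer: 32137561/6561 ≈ 4898.3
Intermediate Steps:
P(g, W) = 4 + W² + 6*g (P(g, W) = (6*g + W²) + 4 = (W² + 6*g) + 4 = 4 + W² + 6*g)
S(o) = -14*o
H(m) = 28 + m² (H(m) = 4 + m² + 6*4 = 4 + m² + 24 = 28 + m²)
(1/(7 + H(-3)*2) + S(5))² = (1/(7 + (28 + (-3)²)*2) - 14*5)² = (1/(7 + (28 + 9)*2) - 70)² = (1/(7 + 37*2) - 70)² = (1/(7 + 74) - 70)² = (1/81 - 70)² = (-5669/81)² = 32137561/6561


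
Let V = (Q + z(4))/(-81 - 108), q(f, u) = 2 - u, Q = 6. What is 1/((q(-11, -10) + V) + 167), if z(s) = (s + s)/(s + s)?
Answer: 27/4832 ≈ 0.0055877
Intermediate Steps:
z(s) = 1 (z(s) = (2*s)/((2*s)) = (2*s)*(1/(2*s)) = 1)
V = -1/27 (V = (6 + 1)/(-81 - 108) = 7/(-189) = 7*(-1/189) = -1/27 ≈ -0.037037)
1/((q(-11, -10) + V) + 167) = 1/(((2 - 1*(-10)) - 1/27) + 167) = 1/(((2 + 10) - 1/27) + 167) = 1/((12 - 1/27) + 167) = 1/(323/27 + 167) = 1/(4832/27) = 27/4832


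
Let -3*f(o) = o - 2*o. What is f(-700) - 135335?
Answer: -406705/3 ≈ -1.3557e+5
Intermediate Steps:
f(o) = o/3 (f(o) = -(o - 2*o)/3 = -(-1)*o/3 = o/3)
f(-700) - 135335 = (⅓)*(-700) - 135335 = -700/3 - 135335 = -406705/3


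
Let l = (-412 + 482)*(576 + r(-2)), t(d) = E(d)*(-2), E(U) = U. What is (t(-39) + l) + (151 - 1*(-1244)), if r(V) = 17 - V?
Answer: 43123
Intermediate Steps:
t(d) = -2*d (t(d) = d*(-2) = -2*d)
l = 41650 (l = (-412 + 482)*(576 + (17 - 1*(-2))) = 70*(576 + (17 + 2)) = 70*(576 + 19) = 70*595 = 41650)
(t(-39) + l) + (151 - 1*(-1244)) = (-2*(-39) + 41650) + (151 - 1*(-1244)) = (78 + 41650) + (151 + 1244) = 41728 + 1395 = 43123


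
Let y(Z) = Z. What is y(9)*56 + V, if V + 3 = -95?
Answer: 406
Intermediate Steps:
V = -98 (V = -3 - 95 = -98)
y(9)*56 + V = 9*56 - 98 = 504 - 98 = 406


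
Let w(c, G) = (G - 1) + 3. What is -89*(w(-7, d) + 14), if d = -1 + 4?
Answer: -1691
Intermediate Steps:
d = 3
w(c, G) = 2 + G (w(c, G) = (-1 + G) + 3 = 2 + G)
-89*(w(-7, d) + 14) = -89*((2 + 3) + 14) = -89*(5 + 14) = -89*19 = -1691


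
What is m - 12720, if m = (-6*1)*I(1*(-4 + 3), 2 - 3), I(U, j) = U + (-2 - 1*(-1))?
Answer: -12708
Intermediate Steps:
I(U, j) = -1 + U (I(U, j) = U + (-2 + 1) = U - 1 = -1 + U)
m = 12 (m = (-6*1)*(-1 + 1*(-4 + 3)) = -6*(-1 + 1*(-1)) = -6*(-1 - 1) = -6*(-2) = 12)
m - 12720 = 12 - 12720 = -12708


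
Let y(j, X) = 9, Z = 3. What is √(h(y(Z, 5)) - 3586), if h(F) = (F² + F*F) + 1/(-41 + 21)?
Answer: 3*I*√38045/10 ≈ 58.515*I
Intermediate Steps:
h(F) = -1/20 + 2*F² (h(F) = (F² + F²) + 1/(-20) = 2*F² - 1/20 = -1/20 + 2*F²)
√(h(y(Z, 5)) - 3586) = √((-1/20 + 2*9²) - 3586) = √((-1/20 + 2*81) - 3586) = √((-1/20 + 162) - 3586) = √(3239/20 - 3586) = √(-68481/20) = 3*I*√38045/10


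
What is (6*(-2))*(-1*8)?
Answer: 96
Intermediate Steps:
(6*(-2))*(-1*8) = -12*(-8) = 96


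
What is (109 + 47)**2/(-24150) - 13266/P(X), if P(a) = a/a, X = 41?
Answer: -53399706/4025 ≈ -13267.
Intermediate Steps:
P(a) = 1
(109 + 47)**2/(-24150) - 13266/P(X) = (109 + 47)**2/(-24150) - 13266/1 = 156**2*(-1/24150) - 13266*1 = 24336*(-1/24150) - 13266 = -4056/4025 - 13266 = -53399706/4025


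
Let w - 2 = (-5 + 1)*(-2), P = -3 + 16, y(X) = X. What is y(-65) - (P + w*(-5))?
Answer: -28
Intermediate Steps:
P = 13
w = 10 (w = 2 + (-5 + 1)*(-2) = 2 - 4*(-2) = 2 + 8 = 10)
y(-65) - (P + w*(-5)) = -65 - (13 + 10*(-5)) = -65 - (13 - 50) = -65 - 1*(-37) = -65 + 37 = -28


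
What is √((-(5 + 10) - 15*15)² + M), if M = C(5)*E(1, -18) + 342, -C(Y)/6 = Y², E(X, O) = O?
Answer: 3*√6738 ≈ 246.26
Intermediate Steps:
C(Y) = -6*Y²
M = 3042 (M = -6*5²*(-18) + 342 = -6*25*(-18) + 342 = -150*(-18) + 342 = 2700 + 342 = 3042)
√((-(5 + 10) - 15*15)² + M) = √((-(5 + 10) - 15*15)² + 3042) = √((-1*15 - 225)² + 3042) = √((-15 - 225)² + 3042) = √((-240)² + 3042) = √(57600 + 3042) = √60642 = 3*√6738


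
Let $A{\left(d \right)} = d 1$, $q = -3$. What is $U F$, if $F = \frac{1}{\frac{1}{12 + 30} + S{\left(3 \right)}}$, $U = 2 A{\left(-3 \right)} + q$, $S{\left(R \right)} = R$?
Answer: $- \frac{378}{127} \approx -2.9764$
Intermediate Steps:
$A{\left(d \right)} = d$
$U = -9$ ($U = 2 \left(-3\right) - 3 = -6 - 3 = -9$)
$F = \frac{42}{127}$ ($F = \frac{1}{\frac{1}{12 + 30} + 3} = \frac{1}{\frac{1}{42} + 3} = \frac{1}{\frac{127}{42}} = \frac{42}{127} \approx 0.33071$)
$U F = \left(-9\right) \frac{42}{127} = - \frac{378}{127}$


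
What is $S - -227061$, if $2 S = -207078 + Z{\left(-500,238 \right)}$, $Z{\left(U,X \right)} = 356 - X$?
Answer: $123581$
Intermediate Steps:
$S = -103480$ ($S = \frac{-207078 + \left(356 - 238\right)}{2} = \frac{-207078 + 118}{2} = \frac{1}{2} \left(-206960\right) = -103480$)
$S - -227061 = -103480 - -227061 = -103480 + 227061 = 123581$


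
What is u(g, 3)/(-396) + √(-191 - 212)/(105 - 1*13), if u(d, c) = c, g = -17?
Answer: -1/132 + I*√403/92 ≈ -0.0075758 + 0.2182*I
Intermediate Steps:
u(g, 3)/(-396) + √(-191 - 212)/(105 - 1*13) = 3/(-396) + √(-191 - 212)/(105 - 1*13) = 3*(-1/396) + √(-403)/(105 - 13) = -1/132 + (I*√403)/92 = -1/132 + (I*√403)*(1/92) = -1/132 + I*√403/92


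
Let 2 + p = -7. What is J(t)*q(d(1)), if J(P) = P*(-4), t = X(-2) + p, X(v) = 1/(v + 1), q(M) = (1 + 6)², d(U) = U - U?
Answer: 1960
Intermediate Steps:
p = -9 (p = -2 - 7 = -9)
d(U) = 0
q(M) = 49 (q(M) = 7² = 49)
X(v) = 1/(1 + v)
t = -10 (t = 1/(1 - 2) - 9 = 1/(-1) - 9 = -1 - 9 = -10)
J(P) = -4*P
J(t)*q(d(1)) = -4*(-10)*49 = 40*49 = 1960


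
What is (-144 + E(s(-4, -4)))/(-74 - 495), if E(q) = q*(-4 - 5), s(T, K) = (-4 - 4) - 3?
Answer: 45/569 ≈ 0.079086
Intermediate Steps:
s(T, K) = -11 (s(T, K) = -8 - 3 = -11)
E(q) = -9*q (E(q) = q*(-9) = -9*q)
(-144 + E(s(-4, -4)))/(-74 - 495) = (-144 - 9*(-11))/(-74 - 495) = (-144 + 99)/(-569) = -45*(-1/569) = 45/569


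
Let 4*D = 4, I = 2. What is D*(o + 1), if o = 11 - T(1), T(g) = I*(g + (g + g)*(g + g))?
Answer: 2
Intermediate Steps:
D = 1 (D = (¼)*4 = 1)
T(g) = 2*g + 8*g² (T(g) = 2*(g + (g + g)*(g + g)) = 2*(g + (2*g)*(2*g)) = 2*(g + 4*g²) = 2*g + 8*g²)
o = 1 (o = 11 - 2*(1 + 4*1) = 11 - 2*(1 + 4) = 11 - 2*5 = 11 - 1*10 = 11 - 10 = 1)
D*(o + 1) = 1*(1 + 1) = 1*2 = 2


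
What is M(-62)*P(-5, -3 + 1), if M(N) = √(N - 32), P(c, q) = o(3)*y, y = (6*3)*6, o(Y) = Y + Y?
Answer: 648*I*√94 ≈ 6282.6*I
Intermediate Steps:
o(Y) = 2*Y
y = 108 (y = 18*6 = 108)
P(c, q) = 648 (P(c, q) = (2*3)*108 = 6*108 = 648)
M(N) = √(-32 + N)
M(-62)*P(-5, -3 + 1) = √(-32 - 62)*648 = √(-94)*648 = (I*√94)*648 = 648*I*√94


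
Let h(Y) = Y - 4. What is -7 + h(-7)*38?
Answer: -425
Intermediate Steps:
h(Y) = -4 + Y
-7 + h(-7)*38 = -7 + (-4 - 7)*38 = -7 - 11*38 = -7 - 418 = -425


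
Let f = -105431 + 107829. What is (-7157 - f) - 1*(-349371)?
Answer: 339816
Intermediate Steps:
f = 2398
(-7157 - f) - 1*(-349371) = (-7157 - 1*2398) - 1*(-349371) = (-7157 - 2398) + 349371 = -9555 + 349371 = 339816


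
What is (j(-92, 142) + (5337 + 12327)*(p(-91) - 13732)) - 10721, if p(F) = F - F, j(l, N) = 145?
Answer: -242572624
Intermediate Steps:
p(F) = 0
(j(-92, 142) + (5337 + 12327)*(p(-91) - 13732)) - 10721 = (145 + (5337 + 12327)*(0 - 13732)) - 10721 = (145 + 17664*(-13732)) - 10721 = (145 - 242562048) - 10721 = -242561903 - 10721 = -242572624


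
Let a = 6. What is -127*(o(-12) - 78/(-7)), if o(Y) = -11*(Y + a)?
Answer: -68580/7 ≈ -9797.1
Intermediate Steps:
o(Y) = -66 - 11*Y (o(Y) = -11*(Y + 6) = -11*(6 + Y) = -66 - 11*Y)
-127*(o(-12) - 78/(-7)) = -127*((-66 - 11*(-12)) - 78/(-7)) = -127*((-66 + 132) - 78*(-⅐)) = -127*(66 + 78/7) = -127*540/7 = -68580/7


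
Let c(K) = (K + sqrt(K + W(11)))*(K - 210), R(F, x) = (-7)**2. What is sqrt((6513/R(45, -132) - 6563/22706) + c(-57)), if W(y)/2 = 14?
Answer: sqrt(387821447151962 - 6745103350188*I*sqrt(29))/158942 ≈ 124.04 - 5.796*I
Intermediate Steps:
W(y) = 28 (W(y) = 2*14 = 28)
R(F, x) = 49
c(K) = (-210 + K)*(K + sqrt(28 + K)) (c(K) = (K + sqrt(K + 28))*(K - 210) = (K + sqrt(28 + K))*(-210 + K) = (-210 + K)*(K + sqrt(28 + K)))
sqrt((6513/R(45, -132) - 6563/22706) + c(-57)) = sqrt((6513/49 - 6563/22706) + ((-57)**2 - 210*(-57) - 210*sqrt(28 - 57) - 57*sqrt(28 - 57))) = sqrt((6513*(1/49) - 6563*1/22706) + (3249 + 11970 - 210*I*sqrt(29) - 57*I*sqrt(29))) = sqrt((6513/49 - 6563/22706) + (3249 + 11970 - 210*I*sqrt(29) - 57*I*sqrt(29))) = sqrt(147562591/1112594 + (3249 + 11970 - 210*I*sqrt(29) - 57*I*sqrt(29))) = sqrt(147562591/1112594 + (15219 - 267*I*sqrt(29))) = sqrt(17080130677/1112594 - 267*I*sqrt(29))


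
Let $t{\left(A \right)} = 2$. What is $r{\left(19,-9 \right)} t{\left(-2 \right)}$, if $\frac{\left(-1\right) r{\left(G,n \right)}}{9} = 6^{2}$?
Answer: $-648$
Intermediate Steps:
$r{\left(G,n \right)} = -324$ ($r{\left(G,n \right)} = - 9 \cdot 6^{2} = \left(-9\right) 36 = -324$)
$r{\left(19,-9 \right)} t{\left(-2 \right)} = \left(-324\right) 2 = -648$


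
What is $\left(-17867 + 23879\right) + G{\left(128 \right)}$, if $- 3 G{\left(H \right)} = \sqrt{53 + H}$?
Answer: $6012 - \frac{\sqrt{181}}{3} \approx 6007.5$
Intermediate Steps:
$G{\left(H \right)} = - \frac{\sqrt{53 + H}}{3}$
$\left(-17867 + 23879\right) + G{\left(128 \right)} = \left(-17867 + 23879\right) - \frac{\sqrt{53 + 128}}{3} = 6012 - \frac{\sqrt{181}}{3}$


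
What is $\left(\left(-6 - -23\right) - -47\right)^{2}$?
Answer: $4096$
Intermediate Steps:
$\left(\left(-6 - -23\right) - -47\right)^{2} = \left(\left(-6 + 23\right) + 47\right)^{2} = \left(17 + 47\right)^{2} = 64^{2} = 4096$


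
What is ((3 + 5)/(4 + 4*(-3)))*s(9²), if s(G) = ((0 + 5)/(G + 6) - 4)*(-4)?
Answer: -1372/87 ≈ -15.770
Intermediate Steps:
s(G) = 16 - 20/(6 + G) (s(G) = (5/(6 + G) - 4)*(-4) = (-4 + 5/(6 + G))*(-4) = 16 - 20/(6 + G))
((3 + 5)/(4 + 4*(-3)))*s(9²) = ((3 + 5)/(4 + 4*(-3)))*(4*(19 + 4*9²)/(6 + 9²)) = (8/(4 - 12))*(4*(19 + 4*81)/(6 + 81)) = (8/(-8))*(4*(19 + 324)/87) = (8*(-⅛))*(4*(1/87)*343) = -1*1372/87 = -1372/87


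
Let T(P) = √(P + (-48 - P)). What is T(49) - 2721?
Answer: -2721 + 4*I*√3 ≈ -2721.0 + 6.9282*I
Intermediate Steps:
T(P) = 4*I*√3 (T(P) = √(-48) = 4*I*√3)
T(49) - 2721 = 4*I*√3 - 2721 = -2721 + 4*I*√3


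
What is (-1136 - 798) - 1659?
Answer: -3593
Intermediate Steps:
(-1136 - 798) - 1659 = -1934 - 1659 = -3593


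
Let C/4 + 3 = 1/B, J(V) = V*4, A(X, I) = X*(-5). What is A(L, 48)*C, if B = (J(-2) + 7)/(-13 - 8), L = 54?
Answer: -19440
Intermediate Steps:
A(X, I) = -5*X
J(V) = 4*V
B = 1/21 (B = (4*(-2) + 7)/(-13 - 8) = (-8 + 7)/(-21) = -1*(-1/21) = 1/21 ≈ 0.047619)
C = 72 (C = -12 + 4/(1/21) = -12 + 4*21 = -12 + 84 = 72)
A(L, 48)*C = -5*54*72 = -270*72 = -19440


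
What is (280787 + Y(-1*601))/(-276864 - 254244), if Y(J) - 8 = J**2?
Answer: -160499/132777 ≈ -1.2088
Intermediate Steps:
Y(J) = 8 + J**2
(280787 + Y(-1*601))/(-276864 - 254244) = (280787 + (8 + (-1*601)**2))/(-276864 - 254244) = (280787 + (8 + (-601)**2))/(-531108) = (280787 + (8 + 361201))*(-1/531108) = (280787 + 361209)*(-1/531108) = 641996*(-1/531108) = -160499/132777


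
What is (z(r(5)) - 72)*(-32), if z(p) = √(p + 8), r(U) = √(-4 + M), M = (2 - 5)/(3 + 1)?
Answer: 2304 - 16*√(32 + 2*I*√19) ≈ 2212.7 - 12.218*I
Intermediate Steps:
M = -¾ (M = -3/4 = -3*¼ = -¾ ≈ -0.75000)
r(U) = I*√19/2 (r(U) = √(-4 - ¾) = √(-19/4) = I*√19/2)
z(p) = √(8 + p)
(z(r(5)) - 72)*(-32) = (√(8 + I*√19/2) - 72)*(-32) = (-72 + √(8 + I*√19/2))*(-32) = 2304 - 32*√(8 + I*√19/2)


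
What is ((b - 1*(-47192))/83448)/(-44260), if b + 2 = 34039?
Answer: -81229/3693408480 ≈ -2.1993e-5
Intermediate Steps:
b = 34037 (b = -2 + 34039 = 34037)
((b - 1*(-47192))/83448)/(-44260) = ((34037 - 1*(-47192))/83448)/(-44260) = ((34037 + 47192)*(1/83448))*(-1/44260) = (81229*(1/83448))*(-1/44260) = (81229/83448)*(-1/44260) = -81229/3693408480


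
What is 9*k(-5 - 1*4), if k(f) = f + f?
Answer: -162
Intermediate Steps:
k(f) = 2*f
9*k(-5 - 1*4) = 9*(2*(-5 - 1*4)) = 9*(2*(-5 - 4)) = 9*(2*(-9)) = 9*(-18) = -162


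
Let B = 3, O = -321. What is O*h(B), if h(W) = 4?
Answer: -1284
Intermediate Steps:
O*h(B) = -321*4 = -1284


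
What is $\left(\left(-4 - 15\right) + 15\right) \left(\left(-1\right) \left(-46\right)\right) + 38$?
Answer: $-146$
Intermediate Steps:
$\left(\left(-4 - 15\right) + 15\right) \left(\left(-1\right) \left(-46\right)\right) + 38 = \left(-19 + 15\right) 46 + 38 = \left(-4\right) 46 + 38 = -184 + 38 = -146$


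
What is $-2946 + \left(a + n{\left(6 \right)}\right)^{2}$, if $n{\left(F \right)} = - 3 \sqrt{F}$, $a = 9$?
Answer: $-2811 - 54 \sqrt{6} \approx -2943.3$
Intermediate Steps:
$-2946 + \left(a + n{\left(6 \right)}\right)^{2} = -2946 + \left(9 - 3 \sqrt{6}\right)^{2}$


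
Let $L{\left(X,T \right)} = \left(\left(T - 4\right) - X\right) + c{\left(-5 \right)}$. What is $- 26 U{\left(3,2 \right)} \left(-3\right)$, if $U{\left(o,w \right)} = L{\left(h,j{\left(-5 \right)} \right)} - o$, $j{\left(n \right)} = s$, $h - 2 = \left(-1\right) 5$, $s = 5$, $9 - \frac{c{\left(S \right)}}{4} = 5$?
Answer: $1326$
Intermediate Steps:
$c{\left(S \right)} = 16$ ($c{\left(S \right)} = 36 - 20 = 16$)
$h = -3$ ($h = 2 - 5 = -3$)
$j{\left(n \right)} = 5$
$L{\left(X,T \right)} = 12 + T - X$ ($L{\left(X,T \right)} = \left(\left(T - 4\right) - X\right) + 16 = \left(\left(-4 + T\right) - X\right) + 16 = \left(-4 + T - X\right) + 16 = 12 + T - X$)
$U{\left(o,w \right)} = 20 - o$ ($U{\left(o,w \right)} = \left(12 + 5 - -3\right) - o = \left(12 + 5 + 3\right) - o = 20 - o$)
$- 26 U{\left(3,2 \right)} \left(-3\right) = - 26 \left(20 - 3\right) \left(-3\right) = - 26 \cdot 17 \left(-3\right) = \left(-26\right) \left(-51\right) = 1326$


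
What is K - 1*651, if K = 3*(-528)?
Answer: -2235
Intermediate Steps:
K = -1584
K - 1*651 = -1584 - 1*651 = -1584 - 651 = -2235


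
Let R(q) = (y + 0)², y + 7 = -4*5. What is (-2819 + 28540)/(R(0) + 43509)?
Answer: 25721/44238 ≈ 0.58142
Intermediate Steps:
y = -27 (y = -7 - 4*5 = -7 - 20 = -27)
R(q) = 729 (R(q) = (-27 + 0)² = (-27)² = 729)
(-2819 + 28540)/(R(0) + 43509) = (-2819 + 28540)/(729 + 43509) = 25721/44238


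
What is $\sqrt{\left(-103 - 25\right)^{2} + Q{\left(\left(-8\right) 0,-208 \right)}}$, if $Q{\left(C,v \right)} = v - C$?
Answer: $4 \sqrt{1011} \approx 127.18$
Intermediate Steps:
$\sqrt{\left(-103 - 25\right)^{2} + Q{\left(\left(-8\right) 0,-208 \right)}} = \sqrt{\left(-103 - 25\right)^{2} - \left(208 - 0\right)} = \sqrt{\left(-128\right)^{2} - 208} = \sqrt{16384 + \left(-208 + 0\right)} = \sqrt{16384 - 208} = \sqrt{16176} = 4 \sqrt{1011}$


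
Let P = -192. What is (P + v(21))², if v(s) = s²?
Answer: 62001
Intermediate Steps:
(P + v(21))² = (-192 + 21²)² = (-192 + 441)² = 249² = 62001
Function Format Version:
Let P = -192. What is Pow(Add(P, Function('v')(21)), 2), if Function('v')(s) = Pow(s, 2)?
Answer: 62001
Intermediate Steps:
Pow(Add(P, Function('v')(21)), 2) = Pow(Add(-192, Pow(21, 2)), 2) = Pow(Add(-192, 441), 2) = Pow(249, 2) = 62001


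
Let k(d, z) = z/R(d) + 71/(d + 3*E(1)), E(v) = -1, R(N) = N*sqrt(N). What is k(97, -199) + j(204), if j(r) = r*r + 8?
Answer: 3912727/94 - 199*sqrt(97)/9409 ≈ 41625.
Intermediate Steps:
R(N) = N**(3/2)
j(r) = 8 + r**2 (j(r) = r**2 + 8 = 8 + r**2)
k(d, z) = 71/(-3 + d) + z/d**(3/2) (k(d, z) = z/(d**(3/2)) + 71/(d + 3*(-1)) = z/d**(3/2) + 71/(d - 3) = z/d**(3/2) + 71/(-3 + d) = 71/(-3 + d) + z/d**(3/2))
k(97, -199) + j(204) = (-3*(-199) + 71*97**(3/2) + 97*(-199))/(97**(3/2)*(-3 + 97)) + (8 + 204**2) = (sqrt(97)/9409)*(597 + 71*(97*sqrt(97)) - 19303)/94 + (8 + 41616) = (sqrt(97)/9409)*(1/94)*(597 + 6887*sqrt(97) - 19303) + 41624 = (sqrt(97)/9409)*(1/94)*(-18706 + 6887*sqrt(97)) + 41624 = sqrt(97)*(-18706 + 6887*sqrt(97))/884446 + 41624 = 41624 + sqrt(97)*(-18706 + 6887*sqrt(97))/884446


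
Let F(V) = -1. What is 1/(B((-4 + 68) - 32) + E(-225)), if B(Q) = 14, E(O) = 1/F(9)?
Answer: 1/13 ≈ 0.076923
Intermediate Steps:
E(O) = -1 (E(O) = 1/(-1) = -1)
1/(B((-4 + 68) - 32) + E(-225)) = 1/(14 - 1) = 1/13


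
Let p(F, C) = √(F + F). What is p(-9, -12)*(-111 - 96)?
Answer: -621*I*√2 ≈ -878.23*I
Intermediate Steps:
p(F, C) = √2*√F (p(F, C) = √(2*F) = √2*√F)
p(-9, -12)*(-111 - 96) = (√2*√(-9))*(-111 - 96) = (√2*(3*I))*(-207) = (3*I*√2)*(-207) = -621*I*√2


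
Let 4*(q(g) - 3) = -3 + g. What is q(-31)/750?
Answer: -11/1500 ≈ -0.0073333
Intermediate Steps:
q(g) = 9/4 + g/4 (q(g) = 3 + (-3 + g)/4 = 3 + (-¾ + g/4) = 9/4 + g/4)
q(-31)/750 = (9/4 + (¼)*(-31))/750 = (9/4 - 31/4)*(1/750) = -11/2*1/750 = -11/1500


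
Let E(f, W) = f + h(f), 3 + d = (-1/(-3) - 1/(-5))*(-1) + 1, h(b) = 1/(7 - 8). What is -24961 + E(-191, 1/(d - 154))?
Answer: -25153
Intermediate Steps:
h(b) = -1 (h(b) = 1/(-1) = -1)
d = -38/15 (d = -3 + ((-1/(-3) - 1/(-5))*(-1) + 1) = -3 + ((-1*(-⅓) - 1*(-⅕))*(-1) + 1) = -3 + ((⅓ + ⅕)*(-1) + 1) = -3 + ((8/15)*(-1) + 1) = -3 + (-8/15 + 1) = -3 + 7/15 = -38/15 ≈ -2.5333)
E(f, W) = -1 + f (E(f, W) = f - 1 = -1 + f)
-24961 + E(-191, 1/(d - 154)) = -24961 + (-1 - 191) = -24961 - 192 = -25153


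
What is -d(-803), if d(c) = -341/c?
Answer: -31/73 ≈ -0.42466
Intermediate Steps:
-d(-803) = -(-341)/(-803) = -(-341)*(-1)/803 = -1*31/73 = -31/73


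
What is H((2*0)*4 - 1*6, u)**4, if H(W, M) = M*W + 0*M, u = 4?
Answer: 331776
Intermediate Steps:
H(W, M) = M*W (H(W, M) = M*W + 0 = M*W)
H((2*0)*4 - 1*6, u)**4 = (4*((2*0)*4 - 1*6))**4 = (4*(0*4 - 6))**4 = (4*(0 - 6))**4 = (4*(-6))**4 = (-24)**4 = 331776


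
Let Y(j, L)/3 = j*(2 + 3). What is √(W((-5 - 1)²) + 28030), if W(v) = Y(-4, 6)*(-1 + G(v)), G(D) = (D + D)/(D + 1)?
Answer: √38295370/37 ≈ 167.25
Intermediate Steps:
Y(j, L) = 15*j (Y(j, L) = 3*(j*(2 + 3)) = 3*(j*5) = 3*(5*j) = 15*j)
G(D) = 2*D/(1 + D) (G(D) = (2*D)/(1 + D) = 2*D/(1 + D))
W(v) = 60 - 120*v/(1 + v) (W(v) = (15*(-4))*(-1 + 2*v/(1 + v)) = -60*(-1 + 2*v/(1 + v)) = 60 - 120*v/(1 + v))
√(W((-5 - 1)²) + 28030) = √(60*(1 - (-5 - 1)²)/(1 + (-5 - 1)²) + 28030) = √(60*(1 - 1*(-6)²)/(1 + (-6)²) + 28030) = √(60*(1 - 1*36)/(1 + 36) + 28030) = √(60*(1 - 36)/37 + 28030) = √(60*(1/37)*(-35) + 28030) = √(-2100/37 + 28030) = √(1035010/37) = √38295370/37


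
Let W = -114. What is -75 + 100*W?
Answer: -11475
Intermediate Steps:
-75 + 100*W = -75 + 100*(-114) = -75 - 11400 = -11475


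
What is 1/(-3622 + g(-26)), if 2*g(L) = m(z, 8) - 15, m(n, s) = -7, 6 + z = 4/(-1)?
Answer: -1/3633 ≈ -0.00027525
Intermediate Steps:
z = -10 (z = -6 + 4/(-1) = -6 + 4*(-1) = -6 - 4 = -10)
g(L) = -11 (g(L) = (-7 - 15)/2 = (½)*(-22) = -11)
1/(-3622 + g(-26)) = 1/(-3622 - 11) = 1/(-3633) = -1/3633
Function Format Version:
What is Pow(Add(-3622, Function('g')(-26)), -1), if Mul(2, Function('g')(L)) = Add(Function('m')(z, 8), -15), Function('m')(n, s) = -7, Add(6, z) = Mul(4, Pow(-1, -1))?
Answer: Rational(-1, 3633) ≈ -0.00027525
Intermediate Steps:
z = -10 (z = Add(-6, Mul(4, Pow(-1, -1))) = Add(-6, Mul(4, -1)) = Add(-6, -4) = -10)
Function('g')(L) = -11 (Function('g')(L) = Mul(Rational(1, 2), Add(-7, -15)) = Mul(Rational(1, 2), -22) = -11)
Pow(Add(-3622, Function('g')(-26)), -1) = Pow(Add(-3622, -11), -1) = Pow(-3633, -1) = Rational(-1, 3633)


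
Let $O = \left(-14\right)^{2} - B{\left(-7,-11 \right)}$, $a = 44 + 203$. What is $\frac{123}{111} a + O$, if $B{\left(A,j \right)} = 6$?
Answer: $\frac{17157}{37} \approx 463.7$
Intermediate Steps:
$a = 247$
$O = 190$ ($O = \left(-14\right)^{2} - 6 = 196 - 6 = 190$)
$\frac{123}{111} a + O = \frac{123}{111} \cdot 247 + 190 = 123 \cdot \frac{1}{111} \cdot 247 + 190 = \frac{41}{37} \cdot 247 + 190 = \frac{10127}{37} + 190 = \frac{17157}{37}$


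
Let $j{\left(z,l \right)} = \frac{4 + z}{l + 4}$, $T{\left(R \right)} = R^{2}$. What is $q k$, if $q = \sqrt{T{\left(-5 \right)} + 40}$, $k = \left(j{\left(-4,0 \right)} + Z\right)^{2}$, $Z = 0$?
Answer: $0$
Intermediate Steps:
$j{\left(z,l \right)} = \frac{4 + z}{4 + l}$
$k = 0$ ($k = \left(\frac{4 - 4}{4 + 0} + 0\right)^{2} = \left(\frac{1}{4} \cdot 0 + 0\right)^{2} = \left(0 + 0\right)^{2} = 0^{2} = 0$)
$q = \sqrt{65}$ ($q = \sqrt{\left(-5\right)^{2} + 40} = \sqrt{25 + 40} = \sqrt{65} \approx 8.0623$)
$q k = \sqrt{65} \cdot 0 = 0$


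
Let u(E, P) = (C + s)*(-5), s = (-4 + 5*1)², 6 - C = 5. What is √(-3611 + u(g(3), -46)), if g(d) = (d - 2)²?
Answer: I*√3621 ≈ 60.175*I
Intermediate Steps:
C = 1 (C = 6 - 1*5 = 6 - 5 = 1)
s = 1 (s = (-4 + 5)² = 1² = 1)
g(d) = (-2 + d)²
u(E, P) = -10 (u(E, P) = (1 + 1)*(-5) = 2*(-5) = -10)
√(-3611 + u(g(3), -46)) = √(-3611 - 10) = √(-3621) = I*√3621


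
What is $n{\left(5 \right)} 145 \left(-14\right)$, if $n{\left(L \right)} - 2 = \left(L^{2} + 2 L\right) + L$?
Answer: $-85260$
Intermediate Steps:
$n{\left(L \right)} = 2 + L^{2} + 3 L$ ($n{\left(L \right)} = 2 + \left(\left(L^{2} + 2 L\right) + L\right) = 2 + \left(L^{2} + 3 L\right) = 2 + L^{2} + 3 L$)
$n{\left(5 \right)} 145 \left(-14\right) = \left(2 + 5^{2} + 3 \cdot 5\right) 145 \left(-14\right) = \left(2 + 25 + 15\right) 145 \left(-14\right) = 42 \cdot 145 \left(-14\right) = 6090 \left(-14\right) = -85260$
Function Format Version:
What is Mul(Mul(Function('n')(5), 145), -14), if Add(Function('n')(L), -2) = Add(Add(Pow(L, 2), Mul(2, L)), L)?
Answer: -85260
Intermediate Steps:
Function('n')(L) = Add(2, Pow(L, 2), Mul(3, L)) (Function('n')(L) = Add(2, Add(Add(Pow(L, 2), Mul(2, L)), L)) = Add(2, Add(Pow(L, 2), Mul(3, L))) = Add(2, Pow(L, 2), Mul(3, L)))
Mul(Mul(Function('n')(5), 145), -14) = Mul(Mul(Add(2, Pow(5, 2), Mul(3, 5)), 145), -14) = Mul(Mul(Add(2, 25, 15), 145), -14) = Mul(Mul(42, 145), -14) = Mul(6090, -14) = -85260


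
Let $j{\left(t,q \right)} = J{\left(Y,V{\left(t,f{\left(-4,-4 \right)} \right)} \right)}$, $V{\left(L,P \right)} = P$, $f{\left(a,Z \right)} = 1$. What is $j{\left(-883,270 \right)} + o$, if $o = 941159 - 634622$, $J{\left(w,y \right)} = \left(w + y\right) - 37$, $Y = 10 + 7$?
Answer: $306518$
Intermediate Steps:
$Y = 17$
$J{\left(w,y \right)} = -37 + w + y$
$o = 306537$ ($o = 941159 - 634622 = 306537$)
$j{\left(t,q \right)} = -19$ ($j{\left(t,q \right)} = -37 + 17 + 1 = -19$)
$j{\left(-883,270 \right)} + o = -19 + 306537 = 306518$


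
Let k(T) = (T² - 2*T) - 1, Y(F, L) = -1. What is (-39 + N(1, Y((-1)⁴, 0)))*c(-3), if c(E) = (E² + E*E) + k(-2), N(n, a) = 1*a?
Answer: -1000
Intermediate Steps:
k(T) = -1 + T² - 2*T
N(n, a) = a
c(E) = 7 + 2*E² (c(E) = (E² + E*E) + (-1 + (-2)² - 2*(-2)) = (E² + E²) + (-1 + 4 + 4) = 2*E² + 7 = 7 + 2*E²)
(-39 + N(1, Y((-1)⁴, 0)))*c(-3) = (-39 - 1)*(7 + 2*(-3)²) = -40*(7 + 2*9) = -40*(7 + 18) = -40*25 = -1000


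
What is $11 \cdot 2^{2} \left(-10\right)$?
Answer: $-440$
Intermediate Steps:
$11 \cdot 2^{2} \left(-10\right) = 11 \cdot 4 \left(-10\right) = 44 \left(-10\right) = -440$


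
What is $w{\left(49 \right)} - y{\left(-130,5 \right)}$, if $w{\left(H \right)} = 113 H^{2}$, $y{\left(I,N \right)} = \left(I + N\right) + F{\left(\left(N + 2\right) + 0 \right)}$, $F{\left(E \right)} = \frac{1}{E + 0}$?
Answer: $\frac{1900065}{7} \approx 2.7144 \cdot 10^{5}$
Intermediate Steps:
$F{\left(E \right)} = \frac{1}{E}$
$y{\left(I,N \right)} = I + N + \frac{1}{2 + N}$ ($y{\left(I,N \right)} = \left(I + N\right) + \frac{1}{\left(N + 2\right) + 0} = \left(I + N\right) + \frac{1}{\left(2 + N\right) + 0} = \left(I + N\right) + \frac{1}{2 + N} = I + N + \frac{1}{2 + N}$)
$w{\left(49 \right)} - y{\left(-130,5 \right)} = 113 \cdot 49^{2} - \frac{1 + \left(2 + 5\right) \left(-130 + 5\right)}{2 + 5} = 113 \cdot 2401 - \frac{1 + 7 \left(-125\right)}{7} = 271313 - \frac{1 - 875}{7} = 271313 - \frac{1}{7} \left(-874\right) = 271313 - - \frac{874}{7} = 271313 + \frac{874}{7} = \frac{1900065}{7}$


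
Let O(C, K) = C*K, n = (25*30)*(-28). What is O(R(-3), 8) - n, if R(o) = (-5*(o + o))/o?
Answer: 20920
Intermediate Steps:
n = -21000 (n = 750*(-28) = -21000)
R(o) = -10 (R(o) = (-10*o)/o = -10)
O(R(-3), 8) - n = -10*8 - 1*(-21000) = -80 + 21000 = 20920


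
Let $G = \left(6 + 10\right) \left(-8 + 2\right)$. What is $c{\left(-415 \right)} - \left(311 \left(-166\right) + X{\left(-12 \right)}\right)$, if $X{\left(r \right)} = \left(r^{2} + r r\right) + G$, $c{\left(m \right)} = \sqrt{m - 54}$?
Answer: $51434 + i \sqrt{469} \approx 51434.0 + 21.656 i$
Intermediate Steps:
$G = -96$ ($G = 16 \left(-6\right) = -96$)
$c{\left(m \right)} = \sqrt{-54 + m}$
$X{\left(r \right)} = -96 + 2 r^{2}$ ($X{\left(r \right)} = \left(r^{2} + r r\right) - 96 = \left(r^{2} + r^{2}\right) - 96 = 2 r^{2} - 96 = -96 + 2 r^{2}$)
$c{\left(-415 \right)} - \left(311 \left(-166\right) + X{\left(-12 \right)}\right) = \sqrt{-54 - 415} - \left(311 \left(-166\right) - \left(96 - 2 \left(-12\right)^{2}\right)\right) = \sqrt{-469} - \left(-51626 + \left(-96 + 2 \cdot 144\right)\right) = i \sqrt{469} - \left(-51626 + \left(-96 + 288\right)\right) = i \sqrt{469} - \left(-51626 + 192\right) = i \sqrt{469} - -51434 = i \sqrt{469} + 51434 = 51434 + i \sqrt{469}$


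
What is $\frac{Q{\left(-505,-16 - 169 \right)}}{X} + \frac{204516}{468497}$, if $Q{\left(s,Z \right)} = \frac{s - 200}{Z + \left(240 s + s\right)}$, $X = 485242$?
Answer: $\frac{806422253857231}{1847319507272524} \approx 0.43654$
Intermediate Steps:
$Q{\left(s,Z \right)} = \frac{-200 + s}{Z + 241 s}$
$\frac{Q{\left(-505,-16 - 169 \right)}}{X} + \frac{204516}{468497} = \frac{\frac{1}{\left(-16 - 169\right) + 241 \left(-505\right)} \left(-200 - 505\right)}{485242} + \frac{204516}{468497} = \frac{1}{\left(-16 - 169\right) - 121705} \left(-705\right) \frac{1}{485242} + 204516 \cdot \frac{1}{468497} = \frac{1}{-185 - 121705} \left(-705\right) \frac{1}{485242} + \frac{204516}{468497} = \frac{1}{-121890} \left(-705\right) \frac{1}{485242} + \frac{204516}{468497} = \left(- \frac{1}{121890}\right) \left(-705\right) \frac{1}{485242} + \frac{204516}{468497} = \frac{47}{8126} \cdot \frac{1}{485242} + \frac{204516}{468497} = \frac{47}{3943076492} + \frac{204516}{468497} = \frac{806422253857231}{1847319507272524}$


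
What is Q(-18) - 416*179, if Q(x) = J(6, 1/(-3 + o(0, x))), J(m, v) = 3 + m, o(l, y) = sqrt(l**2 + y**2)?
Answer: -74455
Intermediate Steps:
Q(x) = 9 (Q(x) = 3 + 6 = 9)
Q(-18) - 416*179 = 9 - 416*179 = 9 - 74464 = -74455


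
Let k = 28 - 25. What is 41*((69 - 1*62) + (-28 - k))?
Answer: -984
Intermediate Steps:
k = 3
41*((69 - 1*62) + (-28 - k)) = 41*((69 - 1*62) + (-28 - 1*3)) = 41*((69 - 62) + (-28 - 3)) = 41*(7 - 31) = 41*(-24) = -984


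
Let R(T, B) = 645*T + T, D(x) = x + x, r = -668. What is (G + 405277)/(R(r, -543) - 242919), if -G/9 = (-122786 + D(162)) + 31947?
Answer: -1219912/674447 ≈ -1.8088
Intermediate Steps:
D(x) = 2*x
R(T, B) = 646*T
G = 814635 (G = -9*((-122786 + 2*162) + 31947) = -9*((-122786 + 324) + 31947) = -9*(-122462 + 31947) = -9*(-90515) = 814635)
(G + 405277)/(R(r, -543) - 242919) = (814635 + 405277)/(646*(-668) - 242919) = 1219912/(-431528 - 242919) = 1219912/(-674447) = 1219912*(-1/674447) = -1219912/674447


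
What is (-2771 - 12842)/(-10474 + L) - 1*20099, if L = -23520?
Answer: -683229793/33994 ≈ -20099.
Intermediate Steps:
(-2771 - 12842)/(-10474 + L) - 1*20099 = (-2771 - 12842)/(-10474 - 23520) - 1*20099 = -15613/(-33994) - 20099 = -15613*(-1/33994) - 20099 = 15613/33994 - 20099 = -683229793/33994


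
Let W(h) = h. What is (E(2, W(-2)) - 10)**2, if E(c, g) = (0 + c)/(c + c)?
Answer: 361/4 ≈ 90.250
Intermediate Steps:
E(c, g) = 1/2 (E(c, g) = c/((2*c)) = c*(1/(2*c)) = 1/2)
(E(2, W(-2)) - 10)**2 = (1/2 - 10)**2 = (-19/2)**2 = 361/4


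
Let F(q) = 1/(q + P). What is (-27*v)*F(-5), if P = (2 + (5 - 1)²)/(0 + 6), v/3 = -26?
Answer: -1053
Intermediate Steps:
v = -78 (v = 3*(-26) = -78)
P = 3 (P = (2 + 4²)/6 = (2 + 16)*(⅙) = 18*(⅙) = 3)
F(q) = 1/(3 + q) (F(q) = 1/(q + 3) = 1/(3 + q))
(-27*v)*F(-5) = (-27*(-78))/(3 - 5) = 2106/(-2) = 2106*(-½) = -1053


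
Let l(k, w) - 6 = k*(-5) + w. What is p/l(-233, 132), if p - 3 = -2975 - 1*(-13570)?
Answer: 10598/1303 ≈ 8.1335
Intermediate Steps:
l(k, w) = 6 + w - 5*k (l(k, w) = 6 + (k*(-5) + w) = 6 + (-5*k + w) = 6 + (w - 5*k) = 6 + w - 5*k)
p = 10598 (p = 3 + (-2975 - 1*(-13570)) = 3 + (-2975 + 13570) = 3 + 10595 = 10598)
p/l(-233, 132) = 10598/(6 + 132 - 5*(-233)) = 10598/(6 + 132 + 1165) = 10598/1303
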